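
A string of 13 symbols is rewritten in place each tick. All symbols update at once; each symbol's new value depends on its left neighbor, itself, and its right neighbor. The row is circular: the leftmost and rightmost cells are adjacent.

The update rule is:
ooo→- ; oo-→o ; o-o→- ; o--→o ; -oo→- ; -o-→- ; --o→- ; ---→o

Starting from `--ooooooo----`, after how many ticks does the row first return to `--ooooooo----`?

tick 1: o-------ooooo
tick 2: ooooooo------
tick 3: ------oooooo-
tick 4: ooooo------oo
tick 5: ----oooooo---
tick 6: ooo------oooo
tick 7: --oooooo-----
tick 8: o------oooooo
tick 9: oooooo-------
tick 10: -----ooooooo-
tick 11: oooo-------oo
tick 12: ---ooooooo---
tick 13: oo-------oooo
tick 14: -ooooooo-----
tick 15: -------oooooo
tick 16: oooooo------o
tick 17: -----oooooo--
tick 18: oooo------ooo
tick 19: ---oooooo----
tick 20: oo------ooooo
tick 21: -oooooo------
tick 22: ------ooooooo
tick 23: ooooo-------o
tick 24: ----ooooooo--
tick 25: ooo-------ooo
tick 26: --ooooooo----

26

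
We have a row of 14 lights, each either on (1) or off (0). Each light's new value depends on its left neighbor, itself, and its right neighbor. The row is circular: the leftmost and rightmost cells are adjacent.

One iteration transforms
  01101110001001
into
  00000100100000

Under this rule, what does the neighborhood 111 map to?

At position 5 the neighborhood is 111; the next row has 1 there.

1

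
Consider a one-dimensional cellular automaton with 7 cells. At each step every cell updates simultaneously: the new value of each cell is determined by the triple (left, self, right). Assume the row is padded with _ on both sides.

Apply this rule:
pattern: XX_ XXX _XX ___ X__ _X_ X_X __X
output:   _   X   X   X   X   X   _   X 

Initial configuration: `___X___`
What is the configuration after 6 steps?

XX__XX_

step 1: XXXXXXX
step 2: XXXXXX_
step 3: XXXXX_X
step 4: XXXX__X
step 5: XXX_XXX
step 6: XX__XX_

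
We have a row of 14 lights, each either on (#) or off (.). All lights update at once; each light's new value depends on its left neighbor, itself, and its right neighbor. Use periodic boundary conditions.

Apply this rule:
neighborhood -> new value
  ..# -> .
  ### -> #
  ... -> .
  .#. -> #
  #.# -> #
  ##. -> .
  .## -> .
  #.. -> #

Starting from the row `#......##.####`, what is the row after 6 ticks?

.#.......#.###
###......##.#.
.#.#.......###
#####.......#.
.###.#......##
#.#.###.......

#.#.###.......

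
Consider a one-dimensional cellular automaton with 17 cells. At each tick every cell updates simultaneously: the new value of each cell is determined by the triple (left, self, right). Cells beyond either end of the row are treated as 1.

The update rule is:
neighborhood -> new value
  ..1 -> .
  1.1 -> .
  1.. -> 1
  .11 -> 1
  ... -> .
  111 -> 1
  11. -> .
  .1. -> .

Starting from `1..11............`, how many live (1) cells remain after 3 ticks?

.1.1.1...........
......1..........
1......1.........
count of 1: 2

2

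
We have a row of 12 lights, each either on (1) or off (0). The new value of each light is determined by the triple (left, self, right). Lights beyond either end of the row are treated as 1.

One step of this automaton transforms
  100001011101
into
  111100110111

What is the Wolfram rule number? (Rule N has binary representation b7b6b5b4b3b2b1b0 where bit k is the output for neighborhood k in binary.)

position 8: 111 → 0  (bit 7 = 0)
position 0: 110 → 1  (bit 6 = 1)
position 6: 101 → 1  (bit 5 = 1)
position 1: 100 → 1  (bit 4 = 1)
position 7: 011 → 1  (bit 3 = 1)
position 5: 010 → 0  (bit 2 = 0)
position 4: 001 → 0  (bit 1 = 0)
position 2: 000 → 1  (bit 0 = 1)
bits b7..b0 = 01111001 = 121

121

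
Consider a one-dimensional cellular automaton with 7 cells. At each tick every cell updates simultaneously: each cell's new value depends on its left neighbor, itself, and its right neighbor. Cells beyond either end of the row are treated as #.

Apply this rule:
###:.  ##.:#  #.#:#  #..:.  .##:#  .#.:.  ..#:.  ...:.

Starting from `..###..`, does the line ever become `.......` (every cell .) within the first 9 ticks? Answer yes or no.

..#.#..
...#...
.......
all cells are . at tick 3

yes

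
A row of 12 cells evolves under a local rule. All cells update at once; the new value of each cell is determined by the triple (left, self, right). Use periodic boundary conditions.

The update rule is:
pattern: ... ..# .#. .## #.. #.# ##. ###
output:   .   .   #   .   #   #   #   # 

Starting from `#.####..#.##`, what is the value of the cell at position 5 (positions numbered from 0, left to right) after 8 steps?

##.####.##.#
###.####.##.
.###.####.##
#.###.####.#
##.###.####.
.##.###.####
#.##.###.###
##.##.###.##
position 5 holds .

.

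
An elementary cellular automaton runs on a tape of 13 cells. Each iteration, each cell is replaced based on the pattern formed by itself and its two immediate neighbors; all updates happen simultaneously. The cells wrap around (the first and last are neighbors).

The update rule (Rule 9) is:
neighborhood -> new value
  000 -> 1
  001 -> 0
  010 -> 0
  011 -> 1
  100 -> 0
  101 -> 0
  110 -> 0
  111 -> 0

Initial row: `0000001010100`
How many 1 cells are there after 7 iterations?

5

1111100000001
0000001111101
0111101000000
0100000011111
0001111010000
1101000000111
0000011110100
count of 1: 5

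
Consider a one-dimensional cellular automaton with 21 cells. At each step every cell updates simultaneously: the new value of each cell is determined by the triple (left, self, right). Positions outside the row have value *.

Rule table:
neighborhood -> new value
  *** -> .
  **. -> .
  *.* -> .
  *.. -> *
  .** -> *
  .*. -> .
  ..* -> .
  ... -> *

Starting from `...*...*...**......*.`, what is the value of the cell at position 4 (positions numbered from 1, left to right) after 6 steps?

step 1: **..**..**.*.*****...
step 2: ..*.*.*.*....*....**.
step 3: *........***..***.*..
step 4: .*******.*..*.*....*.
step 5: .*........*....***...
step 6: ..*******..***.*..**.
position 4 holds *

*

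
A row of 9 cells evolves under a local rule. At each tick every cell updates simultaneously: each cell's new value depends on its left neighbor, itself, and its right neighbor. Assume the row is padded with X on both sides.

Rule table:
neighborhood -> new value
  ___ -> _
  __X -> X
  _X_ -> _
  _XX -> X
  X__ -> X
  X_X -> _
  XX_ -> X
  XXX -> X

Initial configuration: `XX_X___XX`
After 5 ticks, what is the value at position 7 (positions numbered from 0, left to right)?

X

XX__X_XXX
XXXX__XXX
XXXXXXXXX
XXXXXXXXX  (fixed point — unchanged through tick 5)
position 7 holds X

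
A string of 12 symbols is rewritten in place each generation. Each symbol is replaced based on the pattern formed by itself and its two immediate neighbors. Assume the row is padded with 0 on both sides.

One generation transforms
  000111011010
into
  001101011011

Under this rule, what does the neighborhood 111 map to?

At position 4 the neighborhood is 111; the next row has 0 there.

0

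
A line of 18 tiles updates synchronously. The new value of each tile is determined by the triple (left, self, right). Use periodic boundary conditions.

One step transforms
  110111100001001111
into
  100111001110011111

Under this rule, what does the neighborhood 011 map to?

At position 3 the neighborhood is 011; the next row has 1 there.

1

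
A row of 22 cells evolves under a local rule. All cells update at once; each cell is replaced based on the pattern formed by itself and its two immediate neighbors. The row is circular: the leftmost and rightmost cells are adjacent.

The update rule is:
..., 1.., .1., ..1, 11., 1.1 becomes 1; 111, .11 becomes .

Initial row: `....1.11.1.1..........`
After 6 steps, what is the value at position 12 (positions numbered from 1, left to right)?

.

111111.111111111111111
.....11...............
11111.1111111111111111
....11................
1111.11111111111111111
...11.................
position 12 holds .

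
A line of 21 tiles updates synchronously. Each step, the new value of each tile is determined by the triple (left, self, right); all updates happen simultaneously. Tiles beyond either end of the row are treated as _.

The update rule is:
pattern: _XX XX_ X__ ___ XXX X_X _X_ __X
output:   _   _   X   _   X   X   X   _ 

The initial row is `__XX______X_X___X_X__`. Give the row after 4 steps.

____X_____XXXX__XXXX_
____XX_____XX_X__XX_X
______X______XXX___XX
______XX______X_X____

______XX______X_X____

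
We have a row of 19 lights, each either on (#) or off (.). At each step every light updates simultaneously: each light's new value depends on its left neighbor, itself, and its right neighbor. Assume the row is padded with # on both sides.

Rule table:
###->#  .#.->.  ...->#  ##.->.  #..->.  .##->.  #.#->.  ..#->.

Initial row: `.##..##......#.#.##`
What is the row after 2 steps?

........####......#
.######..##..####..

.######..##..####..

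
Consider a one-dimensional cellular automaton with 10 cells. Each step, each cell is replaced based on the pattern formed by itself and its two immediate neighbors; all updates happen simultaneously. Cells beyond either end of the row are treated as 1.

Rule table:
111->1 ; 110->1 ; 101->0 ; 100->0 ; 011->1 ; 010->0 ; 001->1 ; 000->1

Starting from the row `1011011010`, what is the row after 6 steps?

1011011011

step 1: 1011011000
step 2: 1011011011
step 3: 1011011011  (fixed point — unchanged through step 6)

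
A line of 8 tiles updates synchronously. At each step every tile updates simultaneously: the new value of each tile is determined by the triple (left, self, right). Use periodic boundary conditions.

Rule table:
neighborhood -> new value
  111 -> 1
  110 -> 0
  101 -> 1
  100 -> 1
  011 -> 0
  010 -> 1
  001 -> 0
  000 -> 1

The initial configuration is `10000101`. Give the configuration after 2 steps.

00101001

01110110
00101001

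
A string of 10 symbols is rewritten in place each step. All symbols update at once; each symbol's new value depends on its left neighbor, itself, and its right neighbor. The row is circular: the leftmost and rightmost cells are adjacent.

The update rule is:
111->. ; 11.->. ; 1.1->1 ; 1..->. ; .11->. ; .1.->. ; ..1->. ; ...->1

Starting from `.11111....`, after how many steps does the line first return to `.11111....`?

step 1: .......111
step 2: .11111....

2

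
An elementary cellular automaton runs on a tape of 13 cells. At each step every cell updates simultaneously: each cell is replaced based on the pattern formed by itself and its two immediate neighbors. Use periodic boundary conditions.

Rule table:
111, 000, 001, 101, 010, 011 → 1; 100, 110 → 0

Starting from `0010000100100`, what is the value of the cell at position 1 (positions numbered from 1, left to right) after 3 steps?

1

step 1: 1110111101101
step 2: 1101111011011
step 3: 1011110110111
position 1 holds 1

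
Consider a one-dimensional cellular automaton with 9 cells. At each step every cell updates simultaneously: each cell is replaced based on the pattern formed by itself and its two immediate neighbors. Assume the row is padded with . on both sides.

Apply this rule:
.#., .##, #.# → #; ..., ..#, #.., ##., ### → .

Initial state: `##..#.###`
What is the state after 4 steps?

#...#....

step 1: #...###..
step 2: #...#....
step 3: #...#....  (fixed point — unchanged through step 4)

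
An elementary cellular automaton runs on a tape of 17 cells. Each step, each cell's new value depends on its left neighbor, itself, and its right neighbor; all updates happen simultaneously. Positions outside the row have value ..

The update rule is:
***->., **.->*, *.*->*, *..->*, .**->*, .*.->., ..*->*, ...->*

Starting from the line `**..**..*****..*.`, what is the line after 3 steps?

.********...*****

*********...***.*
*.......*****.**.
.********...*****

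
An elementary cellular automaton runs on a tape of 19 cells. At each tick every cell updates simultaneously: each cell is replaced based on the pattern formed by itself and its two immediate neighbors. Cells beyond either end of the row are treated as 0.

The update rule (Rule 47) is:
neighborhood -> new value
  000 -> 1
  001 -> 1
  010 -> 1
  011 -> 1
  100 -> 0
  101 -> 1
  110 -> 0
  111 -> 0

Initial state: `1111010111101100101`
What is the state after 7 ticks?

tick 1: 1000111100011001111
tick 2: 1011100001110011000
tick 3: 1110001111000110011
tick 4: 1000111000011100110
tick 5: 1011100011110001100
tick 6: 1110001110000111001
tick 7: 1000111000111100011

1000111000111100011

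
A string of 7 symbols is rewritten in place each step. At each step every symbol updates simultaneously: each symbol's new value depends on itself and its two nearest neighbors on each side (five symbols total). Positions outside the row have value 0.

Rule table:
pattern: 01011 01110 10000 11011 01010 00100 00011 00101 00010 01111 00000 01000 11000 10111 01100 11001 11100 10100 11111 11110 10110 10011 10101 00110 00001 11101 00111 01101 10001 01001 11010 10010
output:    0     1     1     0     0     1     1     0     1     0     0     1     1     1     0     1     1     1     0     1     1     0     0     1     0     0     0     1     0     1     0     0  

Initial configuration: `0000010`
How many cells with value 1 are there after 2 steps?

3

0000111
0001011
count of 1: 3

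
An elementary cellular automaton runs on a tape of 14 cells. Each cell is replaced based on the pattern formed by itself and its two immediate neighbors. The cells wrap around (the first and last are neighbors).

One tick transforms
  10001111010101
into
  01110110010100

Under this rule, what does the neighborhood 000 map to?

1

At position 2 the neighborhood is 000; the next row has 1 there.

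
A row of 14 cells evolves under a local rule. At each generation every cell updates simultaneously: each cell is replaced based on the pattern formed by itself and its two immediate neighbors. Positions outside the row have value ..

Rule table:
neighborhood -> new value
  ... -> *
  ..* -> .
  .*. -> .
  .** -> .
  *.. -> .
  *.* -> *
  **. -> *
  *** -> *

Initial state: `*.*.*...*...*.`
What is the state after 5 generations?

.*.*..*...*...
..*.....*...**
*...***...*..*
..*..**.*.....
*.....**..****

*.....**..****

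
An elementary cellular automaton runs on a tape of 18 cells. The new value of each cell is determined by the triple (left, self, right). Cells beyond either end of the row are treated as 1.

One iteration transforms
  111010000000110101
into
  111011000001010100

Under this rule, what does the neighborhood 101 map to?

At position 3 the neighborhood is 101; the next row has 0 there.

0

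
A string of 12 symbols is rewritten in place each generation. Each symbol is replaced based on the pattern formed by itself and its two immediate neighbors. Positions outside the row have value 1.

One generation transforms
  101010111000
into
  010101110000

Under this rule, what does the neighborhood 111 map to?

1

At position 7 the neighborhood is 111; the next row has 1 there.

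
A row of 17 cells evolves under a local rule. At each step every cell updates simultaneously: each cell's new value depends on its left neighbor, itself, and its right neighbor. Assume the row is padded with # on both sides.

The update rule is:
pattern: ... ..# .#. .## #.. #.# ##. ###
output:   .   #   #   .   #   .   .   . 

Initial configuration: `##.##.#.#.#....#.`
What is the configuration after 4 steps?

......#.#.##..##.
#....##.#...##...
.#..#...##.#..#.#
.#####.#...####..

.#####.#...####..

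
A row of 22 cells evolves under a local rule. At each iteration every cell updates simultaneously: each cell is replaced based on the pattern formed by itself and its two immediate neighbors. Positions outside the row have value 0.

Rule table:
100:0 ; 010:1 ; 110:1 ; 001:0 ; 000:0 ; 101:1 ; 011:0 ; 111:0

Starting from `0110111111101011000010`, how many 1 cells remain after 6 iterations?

0011000000111101000010
0001000000000111000010
0001000000000001000010
0001000000000001000010  (fixed point — unchanged through iteration 6)
count of 1: 3

3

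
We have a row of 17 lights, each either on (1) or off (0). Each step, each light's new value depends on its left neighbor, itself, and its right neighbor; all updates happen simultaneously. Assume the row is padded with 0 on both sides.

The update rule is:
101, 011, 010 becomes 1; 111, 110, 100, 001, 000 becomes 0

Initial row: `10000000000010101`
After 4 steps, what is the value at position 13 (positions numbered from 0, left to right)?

0

10000000000011111
10000000000010000
10000000000010000  (fixed point — unchanged through step 4)
position 13 holds 0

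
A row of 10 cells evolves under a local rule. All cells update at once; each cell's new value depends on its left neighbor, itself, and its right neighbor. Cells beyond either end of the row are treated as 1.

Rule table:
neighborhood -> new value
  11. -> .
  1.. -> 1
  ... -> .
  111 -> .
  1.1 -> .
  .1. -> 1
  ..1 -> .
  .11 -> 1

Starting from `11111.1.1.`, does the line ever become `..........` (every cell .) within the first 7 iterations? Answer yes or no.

......1.1.
1.....1.1.
.1....1.1.
.11...1.1.
.1.1..1.1.
.1.11.1.1.
.1.1..1.1.
iteration 7 is .1.1..1.1., still not uniform .

no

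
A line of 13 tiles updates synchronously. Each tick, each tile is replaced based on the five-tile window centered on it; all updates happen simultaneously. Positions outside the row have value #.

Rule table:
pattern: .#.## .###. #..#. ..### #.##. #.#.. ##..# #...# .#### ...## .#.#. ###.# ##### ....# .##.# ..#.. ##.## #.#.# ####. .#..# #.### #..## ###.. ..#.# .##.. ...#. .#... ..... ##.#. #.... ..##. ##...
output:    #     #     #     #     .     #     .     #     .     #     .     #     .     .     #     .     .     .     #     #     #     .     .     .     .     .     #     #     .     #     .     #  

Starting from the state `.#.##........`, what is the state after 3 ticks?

.....####.#.#

..#..######.#
.#.#.#...##.#
.....####.#.#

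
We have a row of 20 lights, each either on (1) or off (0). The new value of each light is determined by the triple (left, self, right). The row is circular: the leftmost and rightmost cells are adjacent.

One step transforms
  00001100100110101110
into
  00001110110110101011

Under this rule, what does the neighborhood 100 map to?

1

At position 6 the neighborhood is 100; the next row has 1 there.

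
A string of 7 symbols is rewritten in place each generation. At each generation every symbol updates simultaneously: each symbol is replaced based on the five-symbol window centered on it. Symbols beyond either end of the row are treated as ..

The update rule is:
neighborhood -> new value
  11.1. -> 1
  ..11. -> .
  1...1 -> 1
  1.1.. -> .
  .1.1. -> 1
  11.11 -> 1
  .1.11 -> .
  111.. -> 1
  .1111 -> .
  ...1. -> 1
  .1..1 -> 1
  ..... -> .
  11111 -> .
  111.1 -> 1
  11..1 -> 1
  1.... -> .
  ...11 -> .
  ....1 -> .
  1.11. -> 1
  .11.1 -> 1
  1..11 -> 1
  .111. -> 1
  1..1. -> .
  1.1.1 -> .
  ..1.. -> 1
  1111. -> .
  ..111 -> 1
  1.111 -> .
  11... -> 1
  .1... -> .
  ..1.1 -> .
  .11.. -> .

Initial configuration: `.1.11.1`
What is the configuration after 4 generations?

1....11

1..111.
1111111
1.....1
1....11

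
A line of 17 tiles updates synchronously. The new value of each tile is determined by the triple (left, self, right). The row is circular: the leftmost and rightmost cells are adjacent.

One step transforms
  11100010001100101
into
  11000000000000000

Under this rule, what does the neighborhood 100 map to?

At position 3 the neighborhood is 100; the next row has 0 there.

0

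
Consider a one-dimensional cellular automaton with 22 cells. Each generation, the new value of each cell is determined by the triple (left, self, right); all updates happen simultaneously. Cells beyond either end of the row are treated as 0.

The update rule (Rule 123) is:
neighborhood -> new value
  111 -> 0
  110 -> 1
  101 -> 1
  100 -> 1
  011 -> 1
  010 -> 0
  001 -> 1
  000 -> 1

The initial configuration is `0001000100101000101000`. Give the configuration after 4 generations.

1110111011010111010111
1011101111101101101101
0110111000111111111110
1111101111100000000011

1111101111100000000011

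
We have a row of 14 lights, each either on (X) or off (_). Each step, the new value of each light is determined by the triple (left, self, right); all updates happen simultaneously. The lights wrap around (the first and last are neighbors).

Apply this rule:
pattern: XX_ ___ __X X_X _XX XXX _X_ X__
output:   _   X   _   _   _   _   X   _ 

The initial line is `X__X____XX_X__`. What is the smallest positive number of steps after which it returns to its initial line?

2

step 1: X__X_XX____X__
step 2: X__X____XX_X__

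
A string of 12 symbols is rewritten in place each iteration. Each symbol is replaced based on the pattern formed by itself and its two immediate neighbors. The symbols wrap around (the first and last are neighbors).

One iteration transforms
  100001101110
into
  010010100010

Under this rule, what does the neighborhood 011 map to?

0

At position 5 the neighborhood is 011; the next row has 0 there.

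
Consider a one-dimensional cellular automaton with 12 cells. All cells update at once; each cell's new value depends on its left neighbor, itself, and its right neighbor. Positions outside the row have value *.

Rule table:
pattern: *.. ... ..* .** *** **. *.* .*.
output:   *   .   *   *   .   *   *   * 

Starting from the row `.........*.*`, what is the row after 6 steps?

*.**.....***

*.......****
**.....**...
.**...****.*
****.**..***
...*******..
*.**.....***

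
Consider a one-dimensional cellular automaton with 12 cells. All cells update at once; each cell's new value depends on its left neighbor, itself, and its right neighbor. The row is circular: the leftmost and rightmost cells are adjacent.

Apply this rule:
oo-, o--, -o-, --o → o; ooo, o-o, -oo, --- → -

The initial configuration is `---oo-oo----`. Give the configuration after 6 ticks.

ooooo--oo-o-

--o-o--oo---
-oo-ooo-oo--
o-o---o--oo-
o-oo-oooo-o-
o--o----o-o-
ooooo--oo-o-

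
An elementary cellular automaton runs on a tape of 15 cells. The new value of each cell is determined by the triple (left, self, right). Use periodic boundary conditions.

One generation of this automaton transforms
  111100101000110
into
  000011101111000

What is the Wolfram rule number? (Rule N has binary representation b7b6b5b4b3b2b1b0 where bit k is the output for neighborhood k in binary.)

23

position 1: 111 → 0  (bit 7 = 0)
position 3: 110 → 0  (bit 6 = 0)
position 7: 101 → 0  (bit 5 = 0)
position 4: 100 → 1  (bit 4 = 1)
position 0: 011 → 0  (bit 3 = 0)
position 6: 010 → 1  (bit 2 = 1)
position 5: 001 → 1  (bit 1 = 1)
position 10: 000 → 1  (bit 0 = 1)
bits b7..b0 = 00010111 = 23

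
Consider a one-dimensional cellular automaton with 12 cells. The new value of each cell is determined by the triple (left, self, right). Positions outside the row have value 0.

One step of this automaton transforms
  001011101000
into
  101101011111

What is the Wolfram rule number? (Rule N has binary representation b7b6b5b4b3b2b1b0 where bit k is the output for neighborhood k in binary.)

position 5: 111 → 1  (bit 7 = 1)
position 6: 110 → 0  (bit 6 = 0)
position 3: 101 → 1  (bit 5 = 1)
position 9: 100 → 1  (bit 4 = 1)
position 4: 011 → 0  (bit 3 = 0)
position 2: 010 → 1  (bit 2 = 1)
position 1: 001 → 0  (bit 1 = 0)
position 0: 000 → 1  (bit 0 = 1)
bits b7..b0 = 10110101 = 181

181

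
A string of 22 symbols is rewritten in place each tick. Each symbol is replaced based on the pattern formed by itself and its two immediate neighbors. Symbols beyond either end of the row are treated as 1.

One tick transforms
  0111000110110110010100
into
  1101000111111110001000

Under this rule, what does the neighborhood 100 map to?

At position 4 the neighborhood is 100; the next row has 0 there.

0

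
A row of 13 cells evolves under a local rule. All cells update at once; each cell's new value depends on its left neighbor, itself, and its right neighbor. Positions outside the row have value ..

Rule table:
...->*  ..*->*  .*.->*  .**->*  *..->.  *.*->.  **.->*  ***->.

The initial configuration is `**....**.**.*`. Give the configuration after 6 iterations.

**.*****.**.*
**.*...*.**.*
**.*.***.**.*
**.*.*.*.**.*
**.*.*.*.**.*  (fixed point — unchanged through iteration 6)

**.*.*.*.**.*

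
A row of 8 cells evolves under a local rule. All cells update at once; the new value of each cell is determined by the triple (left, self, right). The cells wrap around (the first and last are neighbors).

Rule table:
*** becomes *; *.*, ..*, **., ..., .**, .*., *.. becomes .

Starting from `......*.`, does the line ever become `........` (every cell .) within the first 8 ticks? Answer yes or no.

........
all cells are . at tick 1

yes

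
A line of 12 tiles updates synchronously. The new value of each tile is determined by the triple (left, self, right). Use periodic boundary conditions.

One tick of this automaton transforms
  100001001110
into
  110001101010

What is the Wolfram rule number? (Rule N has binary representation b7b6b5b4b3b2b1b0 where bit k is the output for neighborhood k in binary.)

position 9: 111 → 0  (bit 7 = 0)
position 10: 110 → 1  (bit 6 = 1)
position 11: 101 → 0  (bit 5 = 0)
position 1: 100 → 1  (bit 4 = 1)
position 8: 011 → 1  (bit 3 = 1)
position 0: 010 → 1  (bit 2 = 1)
position 4: 001 → 0  (bit 1 = 0)
position 2: 000 → 0  (bit 0 = 0)
bits b7..b0 = 01011100 = 92

92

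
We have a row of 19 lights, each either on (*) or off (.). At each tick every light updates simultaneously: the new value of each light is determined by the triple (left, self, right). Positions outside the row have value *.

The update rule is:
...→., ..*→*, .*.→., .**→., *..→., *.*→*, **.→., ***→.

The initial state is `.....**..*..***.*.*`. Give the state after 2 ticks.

tick 1: ....*...*..*...*.*.
tick 2: ...*...*..*...*.*.*

...*...*..*...*.*.*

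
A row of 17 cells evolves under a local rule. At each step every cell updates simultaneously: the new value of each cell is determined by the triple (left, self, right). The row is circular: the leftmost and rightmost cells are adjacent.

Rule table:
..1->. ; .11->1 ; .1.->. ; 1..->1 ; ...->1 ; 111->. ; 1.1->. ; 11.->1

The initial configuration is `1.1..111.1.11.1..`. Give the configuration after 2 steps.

11......11.111..1

step 1: ...1.1.1...11..1.
step 2: 11......11.111..1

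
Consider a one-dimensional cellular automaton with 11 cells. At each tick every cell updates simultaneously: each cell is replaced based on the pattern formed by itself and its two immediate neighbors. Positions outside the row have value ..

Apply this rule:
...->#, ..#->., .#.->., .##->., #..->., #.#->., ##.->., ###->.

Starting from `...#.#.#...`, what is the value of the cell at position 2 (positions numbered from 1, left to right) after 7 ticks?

##.......##
...#####...
##.......##  (repeats tick 1; period 2)
tick 7: ##.......##
position 2 holds #

#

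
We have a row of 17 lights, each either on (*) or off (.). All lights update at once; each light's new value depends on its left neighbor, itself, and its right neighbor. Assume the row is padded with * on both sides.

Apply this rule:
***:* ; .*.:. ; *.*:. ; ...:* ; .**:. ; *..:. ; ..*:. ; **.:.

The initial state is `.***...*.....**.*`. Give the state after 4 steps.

..*..*...***.....
.......*..*..***.
.*****........*..
..***..******....

..***..******....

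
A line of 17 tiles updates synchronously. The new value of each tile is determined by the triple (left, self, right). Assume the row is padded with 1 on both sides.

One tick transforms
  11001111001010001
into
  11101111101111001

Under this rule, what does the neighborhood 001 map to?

0

At position 3 the neighborhood is 001; the next row has 0 there.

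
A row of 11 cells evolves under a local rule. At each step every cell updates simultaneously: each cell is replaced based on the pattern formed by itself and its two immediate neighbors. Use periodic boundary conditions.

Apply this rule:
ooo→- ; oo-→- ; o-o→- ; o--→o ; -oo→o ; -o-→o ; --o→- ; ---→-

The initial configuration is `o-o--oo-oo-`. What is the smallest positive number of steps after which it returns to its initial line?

o-oo-o--o--
o-o--oo-oo-

2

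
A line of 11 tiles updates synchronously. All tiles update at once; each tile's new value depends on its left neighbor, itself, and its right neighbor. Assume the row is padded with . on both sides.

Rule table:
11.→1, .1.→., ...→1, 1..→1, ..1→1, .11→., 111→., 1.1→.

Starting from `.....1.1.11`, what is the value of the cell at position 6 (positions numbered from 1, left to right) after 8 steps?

11111.....1
....111111.
1111.....11
...111111.1
111.....1..
..111111.11
11.....1..1
.111111.11.
position 6 holds 1

1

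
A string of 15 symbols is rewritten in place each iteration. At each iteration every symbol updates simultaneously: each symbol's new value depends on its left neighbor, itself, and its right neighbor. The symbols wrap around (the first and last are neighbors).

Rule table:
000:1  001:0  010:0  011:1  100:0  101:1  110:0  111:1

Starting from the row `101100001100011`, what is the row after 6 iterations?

011001101001011
110001010000110
100100100110101
000000000101011
011111110010110
011111100001100

011111100001100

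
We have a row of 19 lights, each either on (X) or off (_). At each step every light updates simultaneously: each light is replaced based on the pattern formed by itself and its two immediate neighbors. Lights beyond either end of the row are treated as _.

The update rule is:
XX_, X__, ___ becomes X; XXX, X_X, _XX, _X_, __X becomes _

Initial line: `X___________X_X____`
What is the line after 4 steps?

step 1: _XXXXXXXXXX____XXXX
step 2: __________XXXX____X
step 3: XXXXXXXXX____XXXX__
step 4: ________XXXX____XXX

________XXXX____XXX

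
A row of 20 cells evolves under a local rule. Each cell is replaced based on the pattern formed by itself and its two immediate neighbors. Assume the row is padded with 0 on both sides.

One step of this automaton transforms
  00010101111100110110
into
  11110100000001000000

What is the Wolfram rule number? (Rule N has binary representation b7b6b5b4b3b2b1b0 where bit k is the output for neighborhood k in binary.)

7

position 8: 111 → 0  (bit 7 = 0)
position 11: 110 → 0  (bit 6 = 0)
position 4: 101 → 0  (bit 5 = 0)
position 12: 100 → 0  (bit 4 = 0)
position 7: 011 → 0  (bit 3 = 0)
position 3: 010 → 1  (bit 2 = 1)
position 2: 001 → 1  (bit 1 = 1)
position 0: 000 → 1  (bit 0 = 1)
bits b7..b0 = 00000111 = 7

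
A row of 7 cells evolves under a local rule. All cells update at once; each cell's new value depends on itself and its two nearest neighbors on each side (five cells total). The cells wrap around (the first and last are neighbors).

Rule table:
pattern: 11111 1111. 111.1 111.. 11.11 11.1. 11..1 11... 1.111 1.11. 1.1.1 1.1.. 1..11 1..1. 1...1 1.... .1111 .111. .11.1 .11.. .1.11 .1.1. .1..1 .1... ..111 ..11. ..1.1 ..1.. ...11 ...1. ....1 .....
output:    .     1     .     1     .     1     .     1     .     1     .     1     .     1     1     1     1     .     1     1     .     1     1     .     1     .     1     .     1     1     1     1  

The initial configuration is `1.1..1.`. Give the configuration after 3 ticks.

11.11..

.111111
..1..1.
11.11..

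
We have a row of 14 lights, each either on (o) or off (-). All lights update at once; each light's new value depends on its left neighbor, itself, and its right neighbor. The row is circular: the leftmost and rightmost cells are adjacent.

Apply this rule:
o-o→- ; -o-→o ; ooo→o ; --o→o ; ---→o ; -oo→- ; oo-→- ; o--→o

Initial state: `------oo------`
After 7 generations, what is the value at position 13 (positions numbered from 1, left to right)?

oooooo--oooooo
ooooo-oo-ooooo
oooo------oooo
ooo-oooooo-ooo
oo---oooo---oo
o-ooo-oo-ooo-o
---o------o---
position 13 holds -

-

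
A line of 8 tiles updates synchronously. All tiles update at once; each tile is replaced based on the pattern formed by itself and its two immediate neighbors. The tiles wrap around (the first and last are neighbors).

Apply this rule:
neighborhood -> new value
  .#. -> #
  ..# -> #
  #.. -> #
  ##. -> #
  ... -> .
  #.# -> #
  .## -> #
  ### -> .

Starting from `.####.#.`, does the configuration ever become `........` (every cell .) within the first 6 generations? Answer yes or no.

yes

##..####
.####...
##..##..
########
........
all cells are . at generation 5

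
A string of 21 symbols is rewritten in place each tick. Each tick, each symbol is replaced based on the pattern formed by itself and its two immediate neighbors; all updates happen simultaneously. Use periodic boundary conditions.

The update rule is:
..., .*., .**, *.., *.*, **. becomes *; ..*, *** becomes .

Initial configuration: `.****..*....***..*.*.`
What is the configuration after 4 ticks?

*.*.**.*********.****

.*..**.****.*.**.****
***.****..********..*
..***..**.*......**.*
*.*.**.*********.****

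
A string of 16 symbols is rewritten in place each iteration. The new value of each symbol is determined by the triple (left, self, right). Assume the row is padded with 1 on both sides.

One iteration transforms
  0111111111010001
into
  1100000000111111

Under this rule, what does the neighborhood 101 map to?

1

At position 0 the neighborhood is 101; the next row has 1 there.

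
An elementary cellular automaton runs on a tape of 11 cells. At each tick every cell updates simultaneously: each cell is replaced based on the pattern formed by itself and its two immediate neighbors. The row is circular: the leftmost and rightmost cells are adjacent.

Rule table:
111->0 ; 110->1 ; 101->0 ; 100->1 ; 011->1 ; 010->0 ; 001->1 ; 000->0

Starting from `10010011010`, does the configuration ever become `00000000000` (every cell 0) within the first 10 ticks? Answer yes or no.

01101111000
11101001100
10100111111
10011100000
01110110001
01010111010
10000101001
11001000111
01110101100
11010001110
tick 10 is 11010001110, still not uniform 0

no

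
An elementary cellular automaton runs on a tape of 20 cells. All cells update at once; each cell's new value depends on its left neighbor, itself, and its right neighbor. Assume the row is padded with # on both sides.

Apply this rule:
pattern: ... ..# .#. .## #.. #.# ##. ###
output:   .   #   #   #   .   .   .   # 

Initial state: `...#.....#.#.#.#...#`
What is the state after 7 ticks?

..##....##.#.#.#..##
.##....##..#.#.#.###
.#....##..##.#.#.###
.#...##..##..#.#.###
.#..##..##..##.#.###
.#.##..##..##..#.###
.#.#..##..##..##.###

.#.#..##..##..##.###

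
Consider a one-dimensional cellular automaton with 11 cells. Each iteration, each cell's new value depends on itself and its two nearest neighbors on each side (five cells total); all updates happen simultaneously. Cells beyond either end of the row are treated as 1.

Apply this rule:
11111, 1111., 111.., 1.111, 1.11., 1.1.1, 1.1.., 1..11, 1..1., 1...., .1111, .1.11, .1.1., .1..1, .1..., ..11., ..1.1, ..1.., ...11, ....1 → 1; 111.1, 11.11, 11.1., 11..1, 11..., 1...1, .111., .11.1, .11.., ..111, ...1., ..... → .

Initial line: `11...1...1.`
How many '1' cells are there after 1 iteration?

6

11...11..11
count of 1: 6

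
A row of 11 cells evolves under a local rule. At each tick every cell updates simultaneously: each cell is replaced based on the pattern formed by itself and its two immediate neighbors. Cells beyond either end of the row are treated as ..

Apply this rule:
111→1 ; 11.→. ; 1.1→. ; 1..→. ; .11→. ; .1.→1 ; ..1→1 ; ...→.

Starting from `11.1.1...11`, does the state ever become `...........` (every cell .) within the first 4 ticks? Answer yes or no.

no

...1.1..1..
..11.1.11..
.1...1.....
11..11.....
tick 4 is 11..11....., still not uniform .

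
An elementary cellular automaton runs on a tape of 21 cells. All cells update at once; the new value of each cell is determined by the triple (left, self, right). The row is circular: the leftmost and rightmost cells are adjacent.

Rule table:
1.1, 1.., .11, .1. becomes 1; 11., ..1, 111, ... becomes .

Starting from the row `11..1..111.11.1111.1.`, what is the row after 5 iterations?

1.1.11.1..11.11...111
.1111.111.1.11.1..1..
.1...11..1111.111.11.
.11..1.1.1...11..11.1
11.1.111111..1.1.1.11

11.1.111111..1.1.1.11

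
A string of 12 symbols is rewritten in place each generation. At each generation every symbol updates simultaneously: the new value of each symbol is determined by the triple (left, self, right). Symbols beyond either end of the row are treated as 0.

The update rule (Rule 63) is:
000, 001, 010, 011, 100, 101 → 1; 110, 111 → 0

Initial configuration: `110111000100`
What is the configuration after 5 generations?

100011001111

generation 1: 101100111111
generation 2: 111011100000
generation 3: 100110011111
generation 4: 111101110000
generation 5: 100011001111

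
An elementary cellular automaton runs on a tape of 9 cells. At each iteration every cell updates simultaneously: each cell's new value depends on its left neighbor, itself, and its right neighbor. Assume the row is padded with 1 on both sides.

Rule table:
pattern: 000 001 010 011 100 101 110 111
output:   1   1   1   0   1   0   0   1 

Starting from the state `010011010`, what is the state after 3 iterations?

111001100

011100010
001011110
111001100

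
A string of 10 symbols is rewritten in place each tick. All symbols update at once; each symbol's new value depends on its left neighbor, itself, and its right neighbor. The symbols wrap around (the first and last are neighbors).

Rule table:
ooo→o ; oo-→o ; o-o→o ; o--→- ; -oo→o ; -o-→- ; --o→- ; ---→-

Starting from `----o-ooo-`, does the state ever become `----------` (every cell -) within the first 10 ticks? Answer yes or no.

no

-----oooo-
-----oooo-  (fixed point — unchanged through tick 10)
tick 10 is -----oooo-, still not uniform -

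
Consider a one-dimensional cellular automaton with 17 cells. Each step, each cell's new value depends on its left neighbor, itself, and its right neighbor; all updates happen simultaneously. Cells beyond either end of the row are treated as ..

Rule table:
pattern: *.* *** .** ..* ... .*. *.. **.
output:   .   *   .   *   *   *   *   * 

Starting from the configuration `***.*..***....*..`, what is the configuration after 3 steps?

step 1: .**.***.*********
step 2: *.*..**..********
step 3: *.***.***.*******

*.***.***.*******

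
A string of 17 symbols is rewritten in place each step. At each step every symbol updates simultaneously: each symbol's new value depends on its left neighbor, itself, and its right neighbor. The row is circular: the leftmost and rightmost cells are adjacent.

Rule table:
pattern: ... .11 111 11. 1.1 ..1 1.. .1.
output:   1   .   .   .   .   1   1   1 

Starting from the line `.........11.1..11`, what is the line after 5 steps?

111111111...111..

111111111...111..
.........111...11
111111111...111..  (repeats step 1; period 2)
step 5: 111111111...111..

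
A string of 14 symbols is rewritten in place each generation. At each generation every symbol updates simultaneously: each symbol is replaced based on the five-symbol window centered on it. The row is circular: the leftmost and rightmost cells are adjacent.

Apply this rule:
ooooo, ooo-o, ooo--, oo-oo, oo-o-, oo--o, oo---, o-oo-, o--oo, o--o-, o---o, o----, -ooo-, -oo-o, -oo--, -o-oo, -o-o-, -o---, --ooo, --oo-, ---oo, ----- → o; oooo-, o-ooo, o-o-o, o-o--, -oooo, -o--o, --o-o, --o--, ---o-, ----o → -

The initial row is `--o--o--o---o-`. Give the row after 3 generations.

o---o--o-oo--o
ooo---o-oooooo
o-ooo--o--oooo

o-ooo--o--oooo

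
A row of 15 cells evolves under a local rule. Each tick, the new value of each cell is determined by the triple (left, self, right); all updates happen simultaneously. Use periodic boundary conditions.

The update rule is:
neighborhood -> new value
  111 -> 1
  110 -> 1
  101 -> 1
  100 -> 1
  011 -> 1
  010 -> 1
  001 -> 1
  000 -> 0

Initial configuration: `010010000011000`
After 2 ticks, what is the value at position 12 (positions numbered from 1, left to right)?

1

111111000111100
111111101111111
position 12 holds 1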